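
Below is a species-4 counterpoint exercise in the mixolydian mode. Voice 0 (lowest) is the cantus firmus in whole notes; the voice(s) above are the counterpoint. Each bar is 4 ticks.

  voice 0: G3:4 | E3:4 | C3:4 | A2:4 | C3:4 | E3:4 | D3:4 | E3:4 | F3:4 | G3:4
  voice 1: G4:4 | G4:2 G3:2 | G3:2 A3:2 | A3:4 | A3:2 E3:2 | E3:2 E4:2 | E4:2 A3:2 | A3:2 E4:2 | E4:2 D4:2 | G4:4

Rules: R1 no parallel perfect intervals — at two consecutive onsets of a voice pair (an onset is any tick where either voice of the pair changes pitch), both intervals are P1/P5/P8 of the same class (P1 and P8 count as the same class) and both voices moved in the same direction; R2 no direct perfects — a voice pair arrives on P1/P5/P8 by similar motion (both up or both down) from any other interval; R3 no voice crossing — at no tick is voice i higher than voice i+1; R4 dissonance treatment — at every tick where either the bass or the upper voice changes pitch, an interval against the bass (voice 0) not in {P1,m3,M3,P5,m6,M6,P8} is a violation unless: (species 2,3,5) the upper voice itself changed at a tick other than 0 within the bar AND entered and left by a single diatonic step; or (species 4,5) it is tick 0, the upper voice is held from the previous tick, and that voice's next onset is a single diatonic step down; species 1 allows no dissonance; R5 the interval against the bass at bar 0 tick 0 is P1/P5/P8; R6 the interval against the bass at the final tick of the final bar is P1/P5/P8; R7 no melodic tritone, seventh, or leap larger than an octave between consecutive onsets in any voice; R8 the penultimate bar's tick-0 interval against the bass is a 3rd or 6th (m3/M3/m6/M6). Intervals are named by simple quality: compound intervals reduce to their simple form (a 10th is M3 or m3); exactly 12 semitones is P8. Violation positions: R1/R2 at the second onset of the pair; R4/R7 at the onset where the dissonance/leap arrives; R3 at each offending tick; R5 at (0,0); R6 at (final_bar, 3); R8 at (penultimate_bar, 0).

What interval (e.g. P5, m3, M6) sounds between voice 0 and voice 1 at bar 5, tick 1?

voice 0=E3 voice 1=E3 -> P1

P1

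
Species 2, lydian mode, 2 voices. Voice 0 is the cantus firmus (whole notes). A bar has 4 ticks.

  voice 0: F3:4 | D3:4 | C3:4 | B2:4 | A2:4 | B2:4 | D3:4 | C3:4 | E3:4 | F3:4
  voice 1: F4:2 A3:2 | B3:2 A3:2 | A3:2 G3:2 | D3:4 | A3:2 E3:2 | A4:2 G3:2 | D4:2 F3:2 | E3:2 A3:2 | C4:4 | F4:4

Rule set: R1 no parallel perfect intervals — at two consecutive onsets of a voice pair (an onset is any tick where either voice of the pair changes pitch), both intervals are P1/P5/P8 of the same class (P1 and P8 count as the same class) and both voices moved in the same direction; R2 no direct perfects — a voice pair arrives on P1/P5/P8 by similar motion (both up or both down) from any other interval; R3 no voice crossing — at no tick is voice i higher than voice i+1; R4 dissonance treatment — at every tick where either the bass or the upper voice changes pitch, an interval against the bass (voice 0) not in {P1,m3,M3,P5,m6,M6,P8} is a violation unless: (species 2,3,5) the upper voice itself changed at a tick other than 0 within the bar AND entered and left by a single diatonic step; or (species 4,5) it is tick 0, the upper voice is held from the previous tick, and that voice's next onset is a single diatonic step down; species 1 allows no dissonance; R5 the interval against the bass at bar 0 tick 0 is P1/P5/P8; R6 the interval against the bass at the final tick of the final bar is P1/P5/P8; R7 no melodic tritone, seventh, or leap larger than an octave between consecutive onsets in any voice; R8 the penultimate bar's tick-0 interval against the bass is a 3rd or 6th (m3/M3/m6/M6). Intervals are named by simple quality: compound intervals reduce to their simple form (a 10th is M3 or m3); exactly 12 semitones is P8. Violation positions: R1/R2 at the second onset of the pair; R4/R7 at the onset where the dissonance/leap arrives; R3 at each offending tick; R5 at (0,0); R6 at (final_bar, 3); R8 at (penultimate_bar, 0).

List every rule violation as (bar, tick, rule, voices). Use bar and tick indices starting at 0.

bar 0: v0=F3 v1=F4 downbeat P8
bar 1: v0=D3 v1=B3 downbeat M6
bar 2: v0=C3 v1=A3 downbeat M6
bar 3: v0=B2 v1=D3 downbeat m3
bar 4: v0=A2 v1=A3 downbeat P8
bar 5: v0=B2 v1=A4 downbeat m7
bar 6: v0=D3 v1=D4 downbeat P8
bar 7: v0=C3 v1=E3 downbeat M3
bar 8: v0=E3 v1=C4 downbeat m6
bar 9: v0=F3 v1=F4 downbeat P8
  -> R4 @ bar 5 tick 0 v(0, 1): B2/A4 m7 untreated
  -> R7 @ bar 5 tick 0 v(1,): E3->A4 leap 17st
  -> R7 @ bar 5 tick 2 v(1,): A4->G3 leap 14st
  -> R2 @ bar 6 tick 0 v(0, 1): B2/G3 m6 -> D3/D4 P8 similar
  -> R2 @ bar 9 tick 0 v(0, 1): E3/C4 m6 -> F3/F4 P8 similar

(5, 0, R4, (0, 1))
(5, 0, R7, (1,))
(5, 2, R7, (1,))
(6, 0, R2, (0, 1))
(9, 0, R2, (0, 1))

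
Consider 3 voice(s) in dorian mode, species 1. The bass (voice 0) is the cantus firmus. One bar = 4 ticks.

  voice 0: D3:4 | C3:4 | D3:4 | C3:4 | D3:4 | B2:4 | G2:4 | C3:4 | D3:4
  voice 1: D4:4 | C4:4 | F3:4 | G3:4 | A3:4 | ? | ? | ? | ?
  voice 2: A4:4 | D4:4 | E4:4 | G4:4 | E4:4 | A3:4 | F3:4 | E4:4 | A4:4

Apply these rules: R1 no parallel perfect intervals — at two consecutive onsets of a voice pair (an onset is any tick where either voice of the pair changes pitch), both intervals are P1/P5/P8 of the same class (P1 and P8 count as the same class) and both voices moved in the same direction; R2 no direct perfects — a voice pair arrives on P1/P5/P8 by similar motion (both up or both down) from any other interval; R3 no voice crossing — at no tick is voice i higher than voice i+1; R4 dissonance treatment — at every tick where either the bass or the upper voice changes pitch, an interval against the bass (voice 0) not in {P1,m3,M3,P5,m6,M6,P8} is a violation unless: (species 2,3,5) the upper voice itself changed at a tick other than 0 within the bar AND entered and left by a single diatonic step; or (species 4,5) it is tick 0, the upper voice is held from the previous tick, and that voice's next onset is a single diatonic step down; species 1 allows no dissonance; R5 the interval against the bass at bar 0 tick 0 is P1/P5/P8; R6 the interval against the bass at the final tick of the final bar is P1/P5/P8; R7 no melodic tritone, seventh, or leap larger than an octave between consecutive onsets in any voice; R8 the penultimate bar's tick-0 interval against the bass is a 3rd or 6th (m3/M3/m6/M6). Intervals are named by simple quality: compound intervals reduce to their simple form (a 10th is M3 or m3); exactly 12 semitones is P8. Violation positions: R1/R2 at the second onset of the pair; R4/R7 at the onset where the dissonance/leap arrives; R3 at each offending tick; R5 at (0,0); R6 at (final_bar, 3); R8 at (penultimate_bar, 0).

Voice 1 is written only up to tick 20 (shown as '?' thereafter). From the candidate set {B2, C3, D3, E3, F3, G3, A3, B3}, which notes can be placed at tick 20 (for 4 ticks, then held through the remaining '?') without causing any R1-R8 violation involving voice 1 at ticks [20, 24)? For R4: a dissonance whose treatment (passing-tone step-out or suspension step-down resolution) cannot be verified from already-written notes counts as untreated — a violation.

B2: violates R2,R7
C3: violates R4
D3: violates R1
E3: violates R4
F3: violates R4
G3: legal
A3: violates R4
B3: violates R3

{G3}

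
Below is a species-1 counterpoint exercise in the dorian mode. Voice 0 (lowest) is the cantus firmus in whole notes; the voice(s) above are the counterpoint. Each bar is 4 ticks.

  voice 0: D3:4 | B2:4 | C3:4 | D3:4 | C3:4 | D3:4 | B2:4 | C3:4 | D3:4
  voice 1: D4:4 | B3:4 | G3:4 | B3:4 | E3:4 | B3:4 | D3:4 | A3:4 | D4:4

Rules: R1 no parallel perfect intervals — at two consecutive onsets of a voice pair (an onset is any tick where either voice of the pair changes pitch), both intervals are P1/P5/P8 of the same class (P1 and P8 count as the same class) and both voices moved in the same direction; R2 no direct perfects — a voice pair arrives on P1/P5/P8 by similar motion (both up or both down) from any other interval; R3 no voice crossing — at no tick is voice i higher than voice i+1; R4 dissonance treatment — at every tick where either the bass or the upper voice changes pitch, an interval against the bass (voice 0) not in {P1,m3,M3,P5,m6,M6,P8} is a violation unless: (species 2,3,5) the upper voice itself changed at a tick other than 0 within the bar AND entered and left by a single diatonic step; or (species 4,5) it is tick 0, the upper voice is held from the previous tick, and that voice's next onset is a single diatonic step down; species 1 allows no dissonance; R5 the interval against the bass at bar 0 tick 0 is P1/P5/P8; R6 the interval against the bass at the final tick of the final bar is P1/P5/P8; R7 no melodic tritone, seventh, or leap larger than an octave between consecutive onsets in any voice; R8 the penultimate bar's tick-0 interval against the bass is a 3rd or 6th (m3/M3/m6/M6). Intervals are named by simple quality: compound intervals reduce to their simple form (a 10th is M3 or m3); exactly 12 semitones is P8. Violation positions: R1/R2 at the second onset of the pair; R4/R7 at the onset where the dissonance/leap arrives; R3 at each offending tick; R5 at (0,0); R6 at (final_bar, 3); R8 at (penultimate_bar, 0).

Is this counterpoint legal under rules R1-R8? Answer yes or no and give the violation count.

bar 0: v0=D3 v1=D4 (P8)
bar 1: v0=B2 v1=B3 (P8)
bar 2: v0=C3 v1=G3 (P5)
bar 3: v0=D3 v1=B3 (M6)
bar 4: v0=C3 v1=E3 (M3)
bar 5: v0=D3 v1=B3 (M6)
bar 6: v0=B2 v1=D3 (m3)
bar 7: v0=C3 v1=A3 (M6)
bar 8: v0=D3 v1=D4 (P8)
  R1 @ bar1.0: D3/D4 P8 -> B2/B3 P8 similar
  R2 @ bar8.0: C3/A3 M6 -> D3/D4 P8 similar

No (2 violations)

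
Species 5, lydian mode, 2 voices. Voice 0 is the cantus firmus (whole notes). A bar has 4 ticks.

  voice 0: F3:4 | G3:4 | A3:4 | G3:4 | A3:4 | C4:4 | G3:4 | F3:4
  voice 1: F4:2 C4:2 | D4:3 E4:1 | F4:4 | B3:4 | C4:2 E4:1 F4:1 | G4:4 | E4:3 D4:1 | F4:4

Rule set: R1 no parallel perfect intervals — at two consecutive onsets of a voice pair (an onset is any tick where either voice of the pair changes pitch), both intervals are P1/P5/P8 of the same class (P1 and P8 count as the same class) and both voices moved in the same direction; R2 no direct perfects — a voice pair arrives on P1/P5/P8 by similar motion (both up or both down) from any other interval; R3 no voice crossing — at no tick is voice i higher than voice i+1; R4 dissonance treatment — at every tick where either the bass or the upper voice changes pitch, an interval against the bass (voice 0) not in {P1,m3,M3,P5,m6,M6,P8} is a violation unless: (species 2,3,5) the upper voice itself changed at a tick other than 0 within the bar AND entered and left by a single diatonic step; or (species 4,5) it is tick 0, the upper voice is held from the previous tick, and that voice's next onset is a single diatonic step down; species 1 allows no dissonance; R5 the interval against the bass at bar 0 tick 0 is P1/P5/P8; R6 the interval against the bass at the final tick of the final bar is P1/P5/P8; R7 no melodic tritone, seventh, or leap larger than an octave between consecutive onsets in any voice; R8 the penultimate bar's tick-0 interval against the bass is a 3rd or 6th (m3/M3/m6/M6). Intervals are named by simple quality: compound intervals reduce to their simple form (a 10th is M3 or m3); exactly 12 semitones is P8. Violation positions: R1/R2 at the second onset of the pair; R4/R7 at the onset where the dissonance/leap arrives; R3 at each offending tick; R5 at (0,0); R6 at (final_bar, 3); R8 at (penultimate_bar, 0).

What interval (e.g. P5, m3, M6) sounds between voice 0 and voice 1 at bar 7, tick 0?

voice 0=F3 voice 1=F4 -> P8

P8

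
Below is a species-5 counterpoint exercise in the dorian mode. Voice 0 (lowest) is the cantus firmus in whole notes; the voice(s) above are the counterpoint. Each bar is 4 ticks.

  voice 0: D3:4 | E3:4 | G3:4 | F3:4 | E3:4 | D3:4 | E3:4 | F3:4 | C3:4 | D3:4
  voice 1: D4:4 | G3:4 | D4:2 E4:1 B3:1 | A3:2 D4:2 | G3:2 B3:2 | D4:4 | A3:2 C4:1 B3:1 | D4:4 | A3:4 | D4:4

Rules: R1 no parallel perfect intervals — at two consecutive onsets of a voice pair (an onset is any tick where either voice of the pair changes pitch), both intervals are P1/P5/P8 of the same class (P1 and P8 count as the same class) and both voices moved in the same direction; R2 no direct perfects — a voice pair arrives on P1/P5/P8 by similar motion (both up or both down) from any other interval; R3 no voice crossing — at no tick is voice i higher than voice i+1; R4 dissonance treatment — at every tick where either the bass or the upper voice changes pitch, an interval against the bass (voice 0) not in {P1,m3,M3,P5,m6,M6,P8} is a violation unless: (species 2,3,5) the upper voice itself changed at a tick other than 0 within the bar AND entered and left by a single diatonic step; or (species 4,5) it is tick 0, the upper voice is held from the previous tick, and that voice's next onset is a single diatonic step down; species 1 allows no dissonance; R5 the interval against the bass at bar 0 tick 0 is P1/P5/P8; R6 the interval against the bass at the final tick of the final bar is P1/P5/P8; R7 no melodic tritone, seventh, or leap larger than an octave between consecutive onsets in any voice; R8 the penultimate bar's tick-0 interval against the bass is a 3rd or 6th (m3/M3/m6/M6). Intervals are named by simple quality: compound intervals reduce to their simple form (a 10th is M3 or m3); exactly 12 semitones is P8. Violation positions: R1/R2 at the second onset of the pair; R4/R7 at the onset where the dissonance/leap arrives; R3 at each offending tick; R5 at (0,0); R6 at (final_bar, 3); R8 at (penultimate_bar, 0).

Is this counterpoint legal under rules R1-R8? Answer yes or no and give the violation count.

No (3 violations)

bar 0: v0=D3 v1=D4 (P8)
bar 1: v0=E3 v1=G3 (m3)
bar 2: v0=G3 v1=D4 (P5)
bar 3: v0=F3 v1=A3 (M3)
bar 4: v0=E3 v1=G3 (m3)
bar 5: v0=D3 v1=D4 (P8)
bar 6: v0=E3 v1=A3 (P4)
bar 7: v0=F3 v1=D4 (M6)
bar 8: v0=C3 v1=A3 (M6)
bar 9: v0=D3 v1=D4 (P8)
  R2 @ bar2.0: E3/G3 m3 -> G3/D4 P5 similar
  R4 @ bar6.0: E3/A3 P4 untreated
  R2 @ bar9.0: C3/A3 M6 -> D3/D4 P8 similar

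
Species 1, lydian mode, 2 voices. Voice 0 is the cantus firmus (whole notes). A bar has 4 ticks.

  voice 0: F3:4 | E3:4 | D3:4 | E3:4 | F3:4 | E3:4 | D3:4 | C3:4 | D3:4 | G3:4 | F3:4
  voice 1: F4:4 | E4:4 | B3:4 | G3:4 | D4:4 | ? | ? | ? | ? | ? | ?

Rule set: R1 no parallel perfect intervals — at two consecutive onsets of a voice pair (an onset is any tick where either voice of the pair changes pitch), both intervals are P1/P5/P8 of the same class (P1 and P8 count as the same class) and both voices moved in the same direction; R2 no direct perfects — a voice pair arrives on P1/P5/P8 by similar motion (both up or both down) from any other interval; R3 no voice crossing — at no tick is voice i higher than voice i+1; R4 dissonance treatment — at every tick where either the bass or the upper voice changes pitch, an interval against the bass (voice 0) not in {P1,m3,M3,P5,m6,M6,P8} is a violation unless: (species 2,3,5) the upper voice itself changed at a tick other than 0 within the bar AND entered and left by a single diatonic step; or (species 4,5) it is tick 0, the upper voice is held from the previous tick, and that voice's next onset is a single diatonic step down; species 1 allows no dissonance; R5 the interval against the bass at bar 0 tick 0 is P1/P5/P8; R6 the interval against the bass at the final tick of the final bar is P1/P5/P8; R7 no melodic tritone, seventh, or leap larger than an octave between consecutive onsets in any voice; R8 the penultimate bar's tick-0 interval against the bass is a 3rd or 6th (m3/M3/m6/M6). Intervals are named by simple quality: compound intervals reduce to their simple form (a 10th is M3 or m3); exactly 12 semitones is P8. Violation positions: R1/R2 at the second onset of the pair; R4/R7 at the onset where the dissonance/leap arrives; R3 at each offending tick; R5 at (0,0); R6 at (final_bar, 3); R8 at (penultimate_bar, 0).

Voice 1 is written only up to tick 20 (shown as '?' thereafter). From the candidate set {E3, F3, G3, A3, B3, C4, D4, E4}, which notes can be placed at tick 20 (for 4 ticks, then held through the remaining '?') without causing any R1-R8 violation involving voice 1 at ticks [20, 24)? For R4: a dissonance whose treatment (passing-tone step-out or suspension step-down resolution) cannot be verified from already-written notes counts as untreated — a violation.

E3: violates R2,R7
F3: violates R4
G3: legal
A3: violates R4
B3: violates R2
C4: legal
D4: violates R4
E4: legal

{C4, E4, G3}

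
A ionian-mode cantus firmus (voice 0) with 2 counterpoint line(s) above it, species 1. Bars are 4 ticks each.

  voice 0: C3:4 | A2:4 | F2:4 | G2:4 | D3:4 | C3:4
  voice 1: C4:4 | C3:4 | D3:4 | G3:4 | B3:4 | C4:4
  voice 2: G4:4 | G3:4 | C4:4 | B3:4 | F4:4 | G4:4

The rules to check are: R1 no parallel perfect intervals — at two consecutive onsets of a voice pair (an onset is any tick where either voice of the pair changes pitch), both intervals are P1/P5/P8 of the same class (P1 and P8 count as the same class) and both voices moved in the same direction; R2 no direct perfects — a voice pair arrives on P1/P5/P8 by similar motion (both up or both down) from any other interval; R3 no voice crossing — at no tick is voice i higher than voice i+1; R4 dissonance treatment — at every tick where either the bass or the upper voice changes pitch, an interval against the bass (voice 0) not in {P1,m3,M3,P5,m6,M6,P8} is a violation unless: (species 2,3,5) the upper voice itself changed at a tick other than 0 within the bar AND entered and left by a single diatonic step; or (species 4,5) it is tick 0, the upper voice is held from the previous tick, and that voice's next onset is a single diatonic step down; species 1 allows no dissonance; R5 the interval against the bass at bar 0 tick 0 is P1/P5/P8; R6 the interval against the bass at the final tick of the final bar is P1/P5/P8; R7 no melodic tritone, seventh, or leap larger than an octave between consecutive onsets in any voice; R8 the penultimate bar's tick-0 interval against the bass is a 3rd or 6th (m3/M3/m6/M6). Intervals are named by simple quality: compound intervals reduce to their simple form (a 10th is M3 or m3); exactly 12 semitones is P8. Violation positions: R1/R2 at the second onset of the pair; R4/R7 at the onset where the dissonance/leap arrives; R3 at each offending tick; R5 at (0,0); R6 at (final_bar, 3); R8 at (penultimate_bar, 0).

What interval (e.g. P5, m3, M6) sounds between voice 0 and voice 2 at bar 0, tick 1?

voice 0=C3 voice 2=G4 -> P5

P5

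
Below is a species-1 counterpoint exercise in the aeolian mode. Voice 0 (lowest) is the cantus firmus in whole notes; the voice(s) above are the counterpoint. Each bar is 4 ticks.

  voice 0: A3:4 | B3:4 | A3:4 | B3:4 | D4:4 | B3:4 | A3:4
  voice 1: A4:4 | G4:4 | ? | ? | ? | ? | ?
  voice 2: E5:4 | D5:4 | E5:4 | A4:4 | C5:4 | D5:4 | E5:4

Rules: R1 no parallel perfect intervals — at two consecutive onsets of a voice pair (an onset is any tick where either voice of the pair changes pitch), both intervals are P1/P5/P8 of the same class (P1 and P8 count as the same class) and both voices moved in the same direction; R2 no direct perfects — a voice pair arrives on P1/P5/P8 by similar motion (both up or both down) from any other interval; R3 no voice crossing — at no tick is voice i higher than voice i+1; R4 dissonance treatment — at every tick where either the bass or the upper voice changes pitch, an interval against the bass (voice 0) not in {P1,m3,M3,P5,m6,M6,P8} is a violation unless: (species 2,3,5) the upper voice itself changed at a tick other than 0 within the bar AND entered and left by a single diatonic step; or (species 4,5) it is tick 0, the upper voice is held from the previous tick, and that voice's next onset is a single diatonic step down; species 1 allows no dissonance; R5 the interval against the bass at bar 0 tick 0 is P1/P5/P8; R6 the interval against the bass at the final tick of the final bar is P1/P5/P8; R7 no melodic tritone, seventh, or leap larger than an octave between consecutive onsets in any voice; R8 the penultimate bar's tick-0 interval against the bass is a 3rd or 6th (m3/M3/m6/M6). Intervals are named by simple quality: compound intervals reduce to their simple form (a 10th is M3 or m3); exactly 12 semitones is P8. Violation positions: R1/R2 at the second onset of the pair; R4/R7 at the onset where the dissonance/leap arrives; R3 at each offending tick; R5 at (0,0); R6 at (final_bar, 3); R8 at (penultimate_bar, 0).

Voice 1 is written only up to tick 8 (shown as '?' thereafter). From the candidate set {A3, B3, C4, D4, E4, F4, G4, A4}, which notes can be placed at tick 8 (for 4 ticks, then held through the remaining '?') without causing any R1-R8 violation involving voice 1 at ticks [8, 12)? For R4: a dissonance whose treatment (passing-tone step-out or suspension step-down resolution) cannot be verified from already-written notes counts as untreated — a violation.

A3: violates R2,R7
B3: violates R4
C4: legal
D4: violates R4
E4: violates R2
F4: legal
G4: violates R4
A4: violates R1

{C4, F4}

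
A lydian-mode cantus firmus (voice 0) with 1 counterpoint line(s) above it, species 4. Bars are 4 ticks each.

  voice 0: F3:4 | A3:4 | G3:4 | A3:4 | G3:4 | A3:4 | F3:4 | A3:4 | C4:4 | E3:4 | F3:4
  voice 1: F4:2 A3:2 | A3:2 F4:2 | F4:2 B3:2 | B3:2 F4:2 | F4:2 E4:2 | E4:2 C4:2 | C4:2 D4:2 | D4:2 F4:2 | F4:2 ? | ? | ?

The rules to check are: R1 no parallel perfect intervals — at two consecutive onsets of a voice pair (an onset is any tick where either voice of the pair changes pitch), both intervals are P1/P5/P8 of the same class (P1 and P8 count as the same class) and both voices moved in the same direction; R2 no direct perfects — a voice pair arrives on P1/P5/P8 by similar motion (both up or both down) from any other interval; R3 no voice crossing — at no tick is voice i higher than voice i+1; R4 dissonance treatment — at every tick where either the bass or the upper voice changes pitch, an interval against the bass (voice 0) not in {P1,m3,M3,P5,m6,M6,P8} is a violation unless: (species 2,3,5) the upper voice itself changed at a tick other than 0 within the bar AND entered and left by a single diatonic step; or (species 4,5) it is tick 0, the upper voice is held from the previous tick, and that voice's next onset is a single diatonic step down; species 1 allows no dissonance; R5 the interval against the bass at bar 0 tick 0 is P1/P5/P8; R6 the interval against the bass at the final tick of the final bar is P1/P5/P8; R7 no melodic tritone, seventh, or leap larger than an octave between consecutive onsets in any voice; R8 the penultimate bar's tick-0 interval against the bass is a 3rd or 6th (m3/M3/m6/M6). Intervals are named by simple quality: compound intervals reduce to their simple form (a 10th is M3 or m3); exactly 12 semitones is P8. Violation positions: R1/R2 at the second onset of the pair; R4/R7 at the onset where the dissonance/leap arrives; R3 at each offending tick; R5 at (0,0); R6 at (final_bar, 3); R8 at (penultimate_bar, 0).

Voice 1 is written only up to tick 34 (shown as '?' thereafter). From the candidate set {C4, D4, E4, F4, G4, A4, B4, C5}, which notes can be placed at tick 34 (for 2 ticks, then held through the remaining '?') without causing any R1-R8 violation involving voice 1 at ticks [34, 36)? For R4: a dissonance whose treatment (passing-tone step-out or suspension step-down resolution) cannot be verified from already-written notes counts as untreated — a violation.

C4: legal
D4: violates R4
E4: legal
F4: legal
G4: legal
A4: legal
B4: violates R4,R7
C5: legal

{A4, C4, C5, E4, F4, G4}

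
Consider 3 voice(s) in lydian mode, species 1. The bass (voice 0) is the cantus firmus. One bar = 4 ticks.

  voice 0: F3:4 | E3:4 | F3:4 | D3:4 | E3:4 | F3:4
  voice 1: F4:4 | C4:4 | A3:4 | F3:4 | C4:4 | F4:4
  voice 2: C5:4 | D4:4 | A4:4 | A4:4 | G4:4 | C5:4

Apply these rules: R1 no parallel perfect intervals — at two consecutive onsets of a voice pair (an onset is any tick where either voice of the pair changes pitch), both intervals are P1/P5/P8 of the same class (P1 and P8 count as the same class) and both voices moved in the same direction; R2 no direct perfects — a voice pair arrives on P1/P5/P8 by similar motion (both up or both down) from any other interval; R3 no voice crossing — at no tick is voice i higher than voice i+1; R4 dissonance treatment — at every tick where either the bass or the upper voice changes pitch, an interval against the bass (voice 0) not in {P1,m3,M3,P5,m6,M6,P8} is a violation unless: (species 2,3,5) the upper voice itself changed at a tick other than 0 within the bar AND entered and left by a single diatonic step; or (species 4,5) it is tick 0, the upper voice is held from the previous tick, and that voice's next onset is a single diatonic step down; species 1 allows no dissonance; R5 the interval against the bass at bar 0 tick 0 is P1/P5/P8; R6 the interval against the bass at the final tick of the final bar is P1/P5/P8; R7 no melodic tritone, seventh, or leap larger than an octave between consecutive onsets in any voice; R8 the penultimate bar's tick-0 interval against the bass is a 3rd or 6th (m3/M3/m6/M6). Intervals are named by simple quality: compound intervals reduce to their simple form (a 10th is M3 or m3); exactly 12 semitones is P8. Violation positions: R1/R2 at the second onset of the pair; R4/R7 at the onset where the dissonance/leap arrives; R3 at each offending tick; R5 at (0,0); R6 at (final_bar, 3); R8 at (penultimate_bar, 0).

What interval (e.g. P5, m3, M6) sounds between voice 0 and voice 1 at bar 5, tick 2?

P8

voice 0=F3 voice 1=F4 -> P8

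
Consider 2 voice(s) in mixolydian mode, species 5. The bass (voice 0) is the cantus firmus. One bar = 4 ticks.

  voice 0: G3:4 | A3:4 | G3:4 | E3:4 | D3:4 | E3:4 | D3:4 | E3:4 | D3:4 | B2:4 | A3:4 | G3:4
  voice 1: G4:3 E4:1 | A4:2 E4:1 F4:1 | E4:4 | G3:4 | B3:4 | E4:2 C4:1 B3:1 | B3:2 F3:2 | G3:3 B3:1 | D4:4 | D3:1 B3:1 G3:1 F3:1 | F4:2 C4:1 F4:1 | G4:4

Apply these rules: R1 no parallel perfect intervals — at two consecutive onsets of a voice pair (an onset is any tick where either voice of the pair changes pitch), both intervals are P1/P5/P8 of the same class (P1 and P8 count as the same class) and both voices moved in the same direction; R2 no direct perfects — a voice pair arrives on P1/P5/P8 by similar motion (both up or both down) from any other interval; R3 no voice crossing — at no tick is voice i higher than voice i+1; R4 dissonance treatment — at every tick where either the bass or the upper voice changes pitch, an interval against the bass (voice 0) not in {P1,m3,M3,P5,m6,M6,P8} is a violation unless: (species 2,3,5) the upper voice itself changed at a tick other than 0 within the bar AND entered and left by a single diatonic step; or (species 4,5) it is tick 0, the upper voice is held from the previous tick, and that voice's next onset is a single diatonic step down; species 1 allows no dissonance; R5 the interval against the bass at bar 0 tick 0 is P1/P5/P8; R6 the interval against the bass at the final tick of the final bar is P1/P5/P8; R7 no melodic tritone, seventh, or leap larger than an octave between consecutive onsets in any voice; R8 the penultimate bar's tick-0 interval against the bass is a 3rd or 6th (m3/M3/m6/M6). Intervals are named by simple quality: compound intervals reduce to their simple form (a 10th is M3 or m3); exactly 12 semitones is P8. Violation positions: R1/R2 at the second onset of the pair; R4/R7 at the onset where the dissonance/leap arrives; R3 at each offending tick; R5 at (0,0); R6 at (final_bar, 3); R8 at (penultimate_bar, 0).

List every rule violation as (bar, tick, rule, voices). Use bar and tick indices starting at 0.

bar 0: v0=G3 v1=G4 downbeat P8
bar 1: v0=A3 v1=A4 downbeat P8
bar 2: v0=G3 v1=E4 downbeat M6
bar 3: v0=E3 v1=G3 downbeat m3
bar 4: v0=D3 v1=B3 downbeat M6
bar 5: v0=E3 v1=E4 downbeat P8
bar 6: v0=D3 v1=B3 downbeat M6
bar 7: v0=E3 v1=G3 downbeat m3
bar 8: v0=D3 v1=D4 downbeat P8
bar 9: v0=B2 v1=D3 downbeat m3
bar 10: v0=A3 v1=F4 downbeat m6
bar 11: v0=G3 v1=G4 downbeat P8
  -> R2 @ bar 1 tick 0 v(0, 1): G3/E4 M6 -> A3/A4 P8 similar
  -> R2 @ bar 5 tick 0 v(0, 1): D3/B3 M6 -> E3/E4 P8 similar
  -> R7 @ bar 6 tick 2 v(1,): B3->F3 leap 6st
  -> R4 @ bar 9 tick 3 v(0, 1): B2/F3 TT untreated
  -> R7 @ bar 10 tick 0 v(0,): B2->A3 leap 10st

(1, 0, R2, (0, 1))
(5, 0, R2, (0, 1))
(6, 2, R7, (1,))
(9, 3, R4, (0, 1))
(10, 0, R7, (0,))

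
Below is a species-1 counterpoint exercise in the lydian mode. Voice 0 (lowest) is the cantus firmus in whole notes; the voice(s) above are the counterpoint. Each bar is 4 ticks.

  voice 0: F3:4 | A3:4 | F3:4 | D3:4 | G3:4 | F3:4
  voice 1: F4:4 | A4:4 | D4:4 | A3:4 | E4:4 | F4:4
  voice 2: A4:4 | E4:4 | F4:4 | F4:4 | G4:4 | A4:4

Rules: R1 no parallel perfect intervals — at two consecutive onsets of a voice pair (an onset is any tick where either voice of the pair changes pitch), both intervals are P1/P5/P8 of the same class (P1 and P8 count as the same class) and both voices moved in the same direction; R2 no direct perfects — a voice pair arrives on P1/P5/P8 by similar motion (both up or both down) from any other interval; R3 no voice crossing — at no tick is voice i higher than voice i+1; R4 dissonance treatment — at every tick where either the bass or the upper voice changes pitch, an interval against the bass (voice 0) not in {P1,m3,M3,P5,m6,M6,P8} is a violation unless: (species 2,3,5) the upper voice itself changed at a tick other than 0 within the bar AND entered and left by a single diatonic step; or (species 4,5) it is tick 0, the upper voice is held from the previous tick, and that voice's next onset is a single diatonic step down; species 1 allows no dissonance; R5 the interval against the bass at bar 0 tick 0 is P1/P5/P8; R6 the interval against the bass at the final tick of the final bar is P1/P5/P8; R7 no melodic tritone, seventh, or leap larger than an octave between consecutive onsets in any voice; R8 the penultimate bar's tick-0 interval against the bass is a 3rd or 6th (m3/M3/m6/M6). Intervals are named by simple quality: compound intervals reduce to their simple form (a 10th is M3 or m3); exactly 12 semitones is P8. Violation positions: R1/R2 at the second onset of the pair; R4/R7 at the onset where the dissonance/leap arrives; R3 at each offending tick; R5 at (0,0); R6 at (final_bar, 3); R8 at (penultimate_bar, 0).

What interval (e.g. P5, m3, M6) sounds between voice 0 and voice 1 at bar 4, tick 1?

voice 0=G3 voice 1=E4 -> M6

M6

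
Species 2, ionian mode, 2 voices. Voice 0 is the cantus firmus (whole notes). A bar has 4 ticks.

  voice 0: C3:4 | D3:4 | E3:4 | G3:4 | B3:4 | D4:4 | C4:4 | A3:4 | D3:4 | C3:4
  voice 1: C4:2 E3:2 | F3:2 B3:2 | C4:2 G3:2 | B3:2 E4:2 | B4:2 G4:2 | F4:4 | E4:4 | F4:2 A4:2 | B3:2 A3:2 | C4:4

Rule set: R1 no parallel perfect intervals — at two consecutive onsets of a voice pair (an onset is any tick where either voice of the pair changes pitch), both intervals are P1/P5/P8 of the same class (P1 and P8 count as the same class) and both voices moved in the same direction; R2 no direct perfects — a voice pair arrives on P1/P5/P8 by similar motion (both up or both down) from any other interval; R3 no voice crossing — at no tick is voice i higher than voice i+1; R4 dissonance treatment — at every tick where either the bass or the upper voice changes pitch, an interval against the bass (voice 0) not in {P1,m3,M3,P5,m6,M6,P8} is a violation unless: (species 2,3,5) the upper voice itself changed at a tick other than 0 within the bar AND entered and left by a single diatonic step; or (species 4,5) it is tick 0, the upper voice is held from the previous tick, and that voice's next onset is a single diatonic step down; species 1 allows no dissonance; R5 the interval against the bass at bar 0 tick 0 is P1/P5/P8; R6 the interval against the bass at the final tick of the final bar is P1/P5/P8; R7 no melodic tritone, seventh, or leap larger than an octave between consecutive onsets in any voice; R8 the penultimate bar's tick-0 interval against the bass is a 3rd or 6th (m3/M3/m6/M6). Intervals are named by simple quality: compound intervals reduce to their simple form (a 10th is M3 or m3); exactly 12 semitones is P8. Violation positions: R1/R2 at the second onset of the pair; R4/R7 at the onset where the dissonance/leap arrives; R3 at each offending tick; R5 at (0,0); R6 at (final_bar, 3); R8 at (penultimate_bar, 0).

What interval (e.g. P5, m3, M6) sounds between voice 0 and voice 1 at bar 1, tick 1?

m3

voice 0=D3 voice 1=F3 -> m3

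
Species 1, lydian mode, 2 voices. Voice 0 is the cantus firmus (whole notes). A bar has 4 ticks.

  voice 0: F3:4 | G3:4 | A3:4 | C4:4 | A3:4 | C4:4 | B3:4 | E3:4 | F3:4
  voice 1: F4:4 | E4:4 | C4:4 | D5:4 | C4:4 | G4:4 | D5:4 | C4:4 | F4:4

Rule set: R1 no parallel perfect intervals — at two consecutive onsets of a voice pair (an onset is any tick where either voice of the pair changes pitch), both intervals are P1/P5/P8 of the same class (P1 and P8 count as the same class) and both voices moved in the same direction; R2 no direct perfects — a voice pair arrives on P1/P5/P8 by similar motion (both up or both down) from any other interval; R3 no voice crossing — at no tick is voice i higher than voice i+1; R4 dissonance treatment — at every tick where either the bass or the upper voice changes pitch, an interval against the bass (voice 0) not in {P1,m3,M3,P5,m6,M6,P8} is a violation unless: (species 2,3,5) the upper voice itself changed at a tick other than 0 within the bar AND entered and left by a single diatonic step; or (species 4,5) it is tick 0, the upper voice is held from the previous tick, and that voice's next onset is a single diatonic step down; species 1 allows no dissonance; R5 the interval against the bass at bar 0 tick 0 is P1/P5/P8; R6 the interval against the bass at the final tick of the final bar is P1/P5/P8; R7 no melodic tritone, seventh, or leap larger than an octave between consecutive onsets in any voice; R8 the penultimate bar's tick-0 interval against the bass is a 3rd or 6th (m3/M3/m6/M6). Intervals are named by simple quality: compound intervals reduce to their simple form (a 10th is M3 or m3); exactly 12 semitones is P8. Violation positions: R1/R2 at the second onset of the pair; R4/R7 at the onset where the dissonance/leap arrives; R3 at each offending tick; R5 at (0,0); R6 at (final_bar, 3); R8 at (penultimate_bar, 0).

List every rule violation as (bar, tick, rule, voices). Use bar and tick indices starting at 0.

bar 0: v0=F3 v1=F4 downbeat P8
bar 1: v0=G3 v1=E4 downbeat M6
bar 2: v0=A3 v1=C4 downbeat m3
bar 3: v0=C4 v1=D5 downbeat M2
bar 4: v0=A3 v1=C4 downbeat m3
bar 5: v0=C4 v1=G4 downbeat P5
bar 6: v0=B3 v1=D5 downbeat m3
bar 7: v0=E3 v1=C4 downbeat m6
bar 8: v0=F3 v1=F4 downbeat P8
  -> R4 @ bar 3 tick 0 v(0, 1): C4/D5 M2 untreated
  -> R7 @ bar 3 tick 0 v(1,): C4->D5 leap 14st
  -> R7 @ bar 4 tick 0 v(1,): D5->C4 leap 14st
  -> R2 @ bar 5 tick 0 v(0, 1): A3/C4 m3 -> C4/G4 P5 similar
  -> R7 @ bar 7 tick 0 v(1,): D5->C4 leap 14st
  -> R2 @ bar 8 tick 0 v(0, 1): E3/C4 m6 -> F3/F4 P8 similar

(3, 0, R4, (0, 1))
(3, 0, R7, (1,))
(4, 0, R7, (1,))
(5, 0, R2, (0, 1))
(7, 0, R7, (1,))
(8, 0, R2, (0, 1))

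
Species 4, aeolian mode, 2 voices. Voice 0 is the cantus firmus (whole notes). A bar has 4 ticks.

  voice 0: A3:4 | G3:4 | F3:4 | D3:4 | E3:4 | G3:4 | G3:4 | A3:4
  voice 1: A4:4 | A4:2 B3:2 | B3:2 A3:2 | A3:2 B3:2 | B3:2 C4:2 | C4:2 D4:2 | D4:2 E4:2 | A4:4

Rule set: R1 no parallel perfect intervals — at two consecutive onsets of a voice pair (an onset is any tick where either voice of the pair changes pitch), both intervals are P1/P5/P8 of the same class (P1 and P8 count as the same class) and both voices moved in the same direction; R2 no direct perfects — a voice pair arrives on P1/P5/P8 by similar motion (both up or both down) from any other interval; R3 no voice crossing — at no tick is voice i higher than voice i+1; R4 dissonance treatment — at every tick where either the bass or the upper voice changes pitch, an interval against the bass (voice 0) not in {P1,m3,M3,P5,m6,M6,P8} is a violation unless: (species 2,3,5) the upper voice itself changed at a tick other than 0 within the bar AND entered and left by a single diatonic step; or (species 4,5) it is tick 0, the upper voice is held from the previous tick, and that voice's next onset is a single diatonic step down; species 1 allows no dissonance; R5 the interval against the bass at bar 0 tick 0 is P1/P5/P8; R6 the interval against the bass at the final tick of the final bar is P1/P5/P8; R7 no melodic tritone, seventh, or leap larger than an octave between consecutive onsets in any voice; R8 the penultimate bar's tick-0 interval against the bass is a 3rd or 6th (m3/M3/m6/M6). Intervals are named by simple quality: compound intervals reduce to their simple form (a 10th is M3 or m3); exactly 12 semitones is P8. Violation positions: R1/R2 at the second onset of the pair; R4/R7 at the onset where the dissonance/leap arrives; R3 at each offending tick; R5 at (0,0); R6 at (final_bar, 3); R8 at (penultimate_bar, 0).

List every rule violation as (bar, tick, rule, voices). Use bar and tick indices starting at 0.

(1, 0, R4, (0, 1))
(1, 2, R7, (1,))
(5, 0, R4, (0, 1))
(6, 0, R8, (0, 1))
(7, 0, R2, (0, 1))

bar 0: v0=A3 v1=A4 downbeat P8
bar 1: v0=G3 v1=A4 downbeat M2
bar 2: v0=F3 v1=B3 downbeat TT
bar 3: v0=D3 v1=A3 downbeat P5
bar 4: v0=E3 v1=B3 downbeat P5
bar 5: v0=G3 v1=C4 downbeat P4
bar 6: v0=G3 v1=D4 downbeat P5
bar 7: v0=A3 v1=A4 downbeat P8
  -> R4 @ bar 1 tick 0 v(0, 1): G3/A4 M2 untreated
  -> R7 @ bar 1 tick 2 v(1,): A4->B3 leap 10st
  -> R4 @ bar 5 tick 0 v(0, 1): G3/C4 P4 untreated
  -> R8 @ bar 6 tick 0 v(0, 1): penult P5 not 3rd/6th
  -> R2 @ bar 7 tick 0 v(0, 1): G3/E4 M6 -> A3/A4 P8 similar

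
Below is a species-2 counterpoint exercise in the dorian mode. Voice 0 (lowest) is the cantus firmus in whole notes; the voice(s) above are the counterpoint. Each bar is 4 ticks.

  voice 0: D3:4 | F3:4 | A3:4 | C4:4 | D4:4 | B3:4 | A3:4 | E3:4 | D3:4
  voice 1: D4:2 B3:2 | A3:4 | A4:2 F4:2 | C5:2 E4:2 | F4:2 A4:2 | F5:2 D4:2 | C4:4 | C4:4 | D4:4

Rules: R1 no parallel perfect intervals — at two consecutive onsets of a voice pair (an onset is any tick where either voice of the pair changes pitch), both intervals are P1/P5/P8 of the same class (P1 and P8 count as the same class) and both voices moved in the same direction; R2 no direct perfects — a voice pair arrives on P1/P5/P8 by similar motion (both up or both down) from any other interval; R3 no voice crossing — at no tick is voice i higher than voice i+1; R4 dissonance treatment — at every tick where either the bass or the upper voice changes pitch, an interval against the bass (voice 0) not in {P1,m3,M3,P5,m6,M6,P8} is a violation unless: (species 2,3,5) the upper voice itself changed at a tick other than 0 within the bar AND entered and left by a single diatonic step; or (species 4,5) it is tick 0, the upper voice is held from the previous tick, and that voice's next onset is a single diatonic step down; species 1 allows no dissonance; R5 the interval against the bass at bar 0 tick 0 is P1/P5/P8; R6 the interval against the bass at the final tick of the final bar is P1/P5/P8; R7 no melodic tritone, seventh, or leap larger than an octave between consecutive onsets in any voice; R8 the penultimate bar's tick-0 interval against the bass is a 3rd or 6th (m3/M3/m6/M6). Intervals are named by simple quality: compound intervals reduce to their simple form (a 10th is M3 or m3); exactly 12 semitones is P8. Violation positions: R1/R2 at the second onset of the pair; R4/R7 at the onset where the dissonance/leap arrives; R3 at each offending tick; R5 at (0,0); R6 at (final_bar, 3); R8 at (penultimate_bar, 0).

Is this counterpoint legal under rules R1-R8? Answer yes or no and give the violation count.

No (4 violations)

bar 0: v0=D3 v1=D4 (P8)
bar 1: v0=F3 v1=A3 (M3)
bar 2: v0=A3 v1=A4 (P8)
bar 3: v0=C4 v1=C5 (P8)
bar 4: v0=D4 v1=F4 (m3)
bar 5: v0=B3 v1=F5 (TT)
bar 6: v0=A3 v1=C4 (m3)
bar 7: v0=E3 v1=C4 (m6)
bar 8: v0=D3 v1=D4 (P8)
  R2 @ bar2.0: F3/A3 M3 -> A3/A4 P8 similar
  R2 @ bar3.0: A3/F4 m6 -> C4/C5 P8 similar
  R4 @ bar5.0: B3/F5 TT untreated
  R7 @ bar5.2: F5->D4 leap 15st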